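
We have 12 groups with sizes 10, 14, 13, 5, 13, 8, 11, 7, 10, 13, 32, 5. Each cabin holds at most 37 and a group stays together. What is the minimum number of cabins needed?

4

Total = 32 + 14 + 13 + 13 + 13 + 11 + 10 + 10 + 8 + 7 + 5 + 5 = 141.
Lower bound: ⌈141/37⌉ = 4 cabins.
A packing using 4 cabins:
  cabin 1: 32 + 5 = 37
  cabin 2: 14 + 13 + 10 = 37
  cabin 3: 13 + 13 + 11 = 37
  cabin 4: 10 + 8 + 7 + 5 = 30
This matches the lower bound, so 4 is optimal.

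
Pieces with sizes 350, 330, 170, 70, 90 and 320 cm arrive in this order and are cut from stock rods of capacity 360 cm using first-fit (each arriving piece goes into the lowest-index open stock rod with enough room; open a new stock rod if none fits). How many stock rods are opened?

4

  350 → stock rod 1 (new)  [load 350/360]
  330 → stock rod 2 (new)  [load 330/360]
  170 → stock rod 3 (new)  [load 170/360]
  70 → stock rod 3  [load 240/360]
  90 → stock rod 3  [load 330/360]
  320 → stock rod 4 (new)  [load 320/360]
4 stock rods opened.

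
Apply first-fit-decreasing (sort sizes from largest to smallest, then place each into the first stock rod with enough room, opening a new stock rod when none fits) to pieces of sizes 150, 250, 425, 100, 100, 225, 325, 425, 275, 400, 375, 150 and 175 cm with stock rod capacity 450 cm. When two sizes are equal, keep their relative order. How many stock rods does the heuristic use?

9

Sorted descending: 425, 425, 400, 375, 325, 275, 250, 225, 175, 150, 150, 100, 100.
  425 → stock rod 1 (new)  [load 425/450]
  425 → stock rod 2 (new)  [load 425/450]
  400 → stock rod 3 (new)  [load 400/450]
  375 → stock rod 4 (new)  [load 375/450]
  325 → stock rod 5 (new)  [load 325/450]
  275 → stock rod 6 (new)  [load 275/450]
  250 → stock rod 7 (new)  [load 250/450]
  225 → stock rod 8 (new)  [load 225/450]
  175 → stock rod 6  [load 450/450]
  150 → stock rod 7  [load 400/450]
  150 → stock rod 8  [load 375/450]
  100 → stock rod 5  [load 425/450]
  100 → stock rod 9 (new)  [load 100/450]
9 stock rods opened.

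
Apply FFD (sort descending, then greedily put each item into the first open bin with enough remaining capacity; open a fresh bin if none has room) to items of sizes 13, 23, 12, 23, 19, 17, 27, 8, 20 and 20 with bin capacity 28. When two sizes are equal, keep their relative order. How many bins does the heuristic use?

Sorted descending: 27, 23, 23, 20, 20, 19, 17, 13, 12, 8.
  27 → bin 1 (new)  [load 27/28]
  23 → bin 2 (new)  [load 23/28]
  23 → bin 3 (new)  [load 23/28]
  20 → bin 4 (new)  [load 20/28]
  20 → bin 5 (new)  [load 20/28]
  19 → bin 6 (new)  [load 19/28]
  17 → bin 7 (new)  [load 17/28]
  13 → bin 8 (new)  [load 13/28]
  12 → bin 8  [load 25/28]
  8 → bin 4  [load 28/28]
8 bins opened.

8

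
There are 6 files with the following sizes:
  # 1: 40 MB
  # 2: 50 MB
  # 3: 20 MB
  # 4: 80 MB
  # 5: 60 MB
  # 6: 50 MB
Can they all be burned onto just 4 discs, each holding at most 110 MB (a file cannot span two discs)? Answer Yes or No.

Yes

A valid assignment using 3 discs:
  disc 1: 80 + 20 = 100
  disc 2: 60 + 50 = 110
  disc 3: 50 + 40 = 90
That uses only 3 ≤ 4, so 4 discs are enough.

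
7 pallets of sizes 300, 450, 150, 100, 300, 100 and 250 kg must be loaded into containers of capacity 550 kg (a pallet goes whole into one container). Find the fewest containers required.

3

Total = 450 + 300 + 300 + 250 + 150 + 100 + 100 = 1650 kg.
Lower bound: ⌈1650/550⌉ = 3 containers.
A packing using 3 containers:
  container 1: 450 + 100 = 550
  container 2: 300 + 250 = 550
  container 3: 300 + 150 + 100 = 550
This matches the lower bound, so 3 is optimal.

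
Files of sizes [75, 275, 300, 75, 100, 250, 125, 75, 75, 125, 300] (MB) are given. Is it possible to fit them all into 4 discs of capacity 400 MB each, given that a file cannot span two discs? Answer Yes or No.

Total = 1775 MB; ⌈1775/400⌉ = 5.
At least 5 discs are required, but only 4 are allowed.

No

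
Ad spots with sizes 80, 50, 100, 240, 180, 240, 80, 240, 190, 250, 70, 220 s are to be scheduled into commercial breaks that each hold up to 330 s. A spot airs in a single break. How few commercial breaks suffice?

7

Total = 250 + 240 + 240 + 240 + 220 + 190 + 180 + 100 + 80 + 80 + 70 + 50 = 1940 s.
Lower bound: ⌈1940/330⌉ = 6 commercial breaks.
Also, 7 ad spots each exceed 165 s, and no two of those can share a break, so at least 7 commercial breaks are needed.
A packing using 7 commercial breaks:
  break 1: 250 + 80 = 330
  break 2: 240 + 80 = 320
  break 3: 240 + 70 = 310
  break 4: 240 + 50 = 290
  break 5: 220 + 100 = 320
  break 6: 190 = 190
  break 7: 180 = 180
This matches the lower bound, so 7 is optimal.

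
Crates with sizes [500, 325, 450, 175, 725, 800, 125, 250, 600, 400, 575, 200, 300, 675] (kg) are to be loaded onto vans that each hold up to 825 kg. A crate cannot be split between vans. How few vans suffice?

8

Total = 800 + 725 + 675 + 600 + 575 + 500 + 450 + 400 + 325 + 300 + 250 + 200 + 175 + 125 = 6100 kg.
Lower bound: ⌈6100/825⌉ = 8 vans.
A packing using 8 vans:
  van 1: 800 = 800
  van 2: 725 = 725
  van 3: 675 + 125 = 800
  van 4: 600 + 200 = 800
  van 5: 575 + 250 = 825
  van 6: 500 + 325 = 825
  van 7: 450 + 300 = 750
  van 8: 400 + 175 = 575
This matches the lower bound, so 8 is optimal.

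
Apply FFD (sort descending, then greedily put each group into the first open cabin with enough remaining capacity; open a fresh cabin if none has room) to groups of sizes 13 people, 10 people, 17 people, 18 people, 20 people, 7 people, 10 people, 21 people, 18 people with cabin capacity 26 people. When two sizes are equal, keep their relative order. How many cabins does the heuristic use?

Sorted descending: 21, 20, 18, 18, 17, 13, 10, 10, 7.
  21 → cabin 1 (new)  [load 21/26]
  20 → cabin 2 (new)  [load 20/26]
  18 → cabin 3 (new)  [load 18/26]
  18 → cabin 4 (new)  [load 18/26]
  17 → cabin 5 (new)  [load 17/26]
  13 → cabin 6 (new)  [load 13/26]
  10 → cabin 6  [load 23/26]
  10 → cabin 7 (new)  [load 10/26]
  7 → cabin 3  [load 25/26]
7 cabins opened.

7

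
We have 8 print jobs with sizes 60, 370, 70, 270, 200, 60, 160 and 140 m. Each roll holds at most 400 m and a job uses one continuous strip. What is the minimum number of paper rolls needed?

4

Total = 370 + 270 + 200 + 160 + 140 + 70 + 60 + 60 = 1330 m.
Lower bound: ⌈1330/400⌉ = 4 paper rolls.
A packing using 4 paper rolls:
  roll 1: 370 = 370
  roll 2: 270 + 70 + 60 = 400
  roll 3: 200 + 160 = 360
  roll 4: 140 + 60 = 200
This matches the lower bound, so 4 is optimal.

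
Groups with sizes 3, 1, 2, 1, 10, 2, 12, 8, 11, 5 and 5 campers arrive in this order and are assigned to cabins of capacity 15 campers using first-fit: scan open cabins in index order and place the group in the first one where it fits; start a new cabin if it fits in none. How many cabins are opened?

  3 → cabin 1 (new)  [load 3/15]
  1 → cabin 1  [load 4/15]
  2 → cabin 1  [load 6/15]
  1 → cabin 1  [load 7/15]
  10 → cabin 2 (new)  [load 10/15]
  2 → cabin 1  [load 9/15]
  12 → cabin 3 (new)  [load 12/15]
  8 → cabin 4 (new)  [load 8/15]
  11 → cabin 5 (new)  [load 11/15]
  5 → cabin 1  [load 14/15]
  5 → cabin 2  [load 15/15]
5 cabins opened.

5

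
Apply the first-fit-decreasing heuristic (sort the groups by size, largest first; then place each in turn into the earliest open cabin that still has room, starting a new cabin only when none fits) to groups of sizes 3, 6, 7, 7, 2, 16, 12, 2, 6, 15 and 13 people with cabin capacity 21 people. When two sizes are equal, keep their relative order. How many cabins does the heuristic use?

Sorted descending: 16, 15, 13, 12, 7, 7, 6, 6, 3, 2, 2.
  16 → cabin 1 (new)  [load 16/21]
  15 → cabin 2 (new)  [load 15/21]
  13 → cabin 3 (new)  [load 13/21]
  12 → cabin 4 (new)  [load 12/21]
  7 → cabin 3  [load 20/21]
  7 → cabin 4  [load 19/21]
  6 → cabin 2  [load 21/21]
  6 → cabin 5 (new)  [load 6/21]
  3 → cabin 1  [load 19/21]
  2 → cabin 1  [load 21/21]
  2 → cabin 4  [load 21/21]
5 cabins opened.

5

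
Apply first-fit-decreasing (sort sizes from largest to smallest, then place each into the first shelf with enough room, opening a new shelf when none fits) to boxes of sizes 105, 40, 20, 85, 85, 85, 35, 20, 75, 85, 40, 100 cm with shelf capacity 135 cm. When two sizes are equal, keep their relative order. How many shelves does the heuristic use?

Sorted descending: 105, 100, 85, 85, 85, 85, 75, 40, 40, 35, 20, 20.
  105 → shelf 1 (new)  [load 105/135]
  100 → shelf 2 (new)  [load 100/135]
  85 → shelf 3 (new)  [load 85/135]
  85 → shelf 4 (new)  [load 85/135]
  85 → shelf 5 (new)  [load 85/135]
  85 → shelf 6 (new)  [load 85/135]
  75 → shelf 7 (new)  [load 75/135]
  40 → shelf 3  [load 125/135]
  40 → shelf 4  [load 125/135]
  35 → shelf 2  [load 135/135]
  20 → shelf 1  [load 125/135]
  20 → shelf 5  [load 105/135]
7 shelves opened.

7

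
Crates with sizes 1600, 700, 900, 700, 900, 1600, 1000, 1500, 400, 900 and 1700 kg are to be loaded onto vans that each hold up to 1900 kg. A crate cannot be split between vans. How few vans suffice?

7

Total = 1700 + 1600 + 1600 + 1500 + 1000 + 900 + 900 + 900 + 700 + 700 + 400 = 11900 kg.
Lower bound: ⌈11900/1900⌉ = 7 vans.
A packing using 7 vans:
  van 1: 1700 = 1700
  van 2: 1600 = 1600
  van 3: 1600 = 1600
  van 4: 1500 + 400 = 1900
  van 5: 1000 + 900 = 1900
  van 6: 900 + 900 = 1800
  van 7: 700 + 700 = 1400
This matches the lower bound, so 7 is optimal.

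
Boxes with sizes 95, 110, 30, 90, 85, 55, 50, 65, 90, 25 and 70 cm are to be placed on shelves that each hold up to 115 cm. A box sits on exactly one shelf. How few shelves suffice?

Total = 110 + 95 + 90 + 90 + 85 + 70 + 65 + 55 + 50 + 30 + 25 = 765 cm.
Lower bound: ⌈765/115⌉ = 7 shelves.
A packing using 8 shelves:
  shelf 1: 110 = 110
  shelf 2: 95 = 95
  shelf 3: 90 + 25 = 115
  shelf 4: 90 = 90
  shelf 5: 85 + 30 = 115
  shelf 6: 70 = 70
  shelf 7: 65 + 50 = 115
  shelf 8: 55 = 55
No arrangement into 7 shelves stays within capacity, so 8 is optimal.

8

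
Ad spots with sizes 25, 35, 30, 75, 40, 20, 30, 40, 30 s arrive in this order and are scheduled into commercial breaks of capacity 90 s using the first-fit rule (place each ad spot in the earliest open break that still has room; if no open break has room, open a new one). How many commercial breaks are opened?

4

  25 → break 1 (new)  [load 25/90]
  35 → break 1  [load 60/90]
  30 → break 1  [load 90/90]
  75 → break 2 (new)  [load 75/90]
  40 → break 3 (new)  [load 40/90]
  20 → break 3  [load 60/90]
  30 → break 3  [load 90/90]
  40 → break 4 (new)  [load 40/90]
  30 → break 4  [load 70/90]
4 commercial breaks opened.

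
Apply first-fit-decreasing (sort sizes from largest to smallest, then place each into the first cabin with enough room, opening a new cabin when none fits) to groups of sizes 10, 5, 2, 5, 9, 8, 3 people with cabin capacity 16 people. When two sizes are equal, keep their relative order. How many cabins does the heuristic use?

Sorted descending: 10, 9, 8, 5, 5, 3, 2.
  10 → cabin 1 (new)  [load 10/16]
  9 → cabin 2 (new)  [load 9/16]
  8 → cabin 3 (new)  [load 8/16]
  5 → cabin 1  [load 15/16]
  5 → cabin 2  [load 14/16]
  3 → cabin 3  [load 11/16]
  2 → cabin 2  [load 16/16]
3 cabins opened.

3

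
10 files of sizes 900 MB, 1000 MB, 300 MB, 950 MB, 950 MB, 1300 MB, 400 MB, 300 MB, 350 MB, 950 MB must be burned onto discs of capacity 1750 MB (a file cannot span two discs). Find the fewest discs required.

6

Total = 1300 + 1000 + 950 + 950 + 950 + 900 + 400 + 350 + 300 + 300 = 7400 MB.
Lower bound: ⌈7400/1750⌉ = 5 discs.
Also, 6 files each exceed 875 MB, and no two of those can share a disc, so at least 6 discs are needed.
A packing using 6 discs:
  disc 1: 1300 + 400 = 1700
  disc 2: 1000 + 350 + 300 = 1650
  disc 3: 950 + 300 = 1250
  disc 4: 950 = 950
  disc 5: 950 = 950
  disc 6: 900 = 900
This matches the lower bound, so 6 is optimal.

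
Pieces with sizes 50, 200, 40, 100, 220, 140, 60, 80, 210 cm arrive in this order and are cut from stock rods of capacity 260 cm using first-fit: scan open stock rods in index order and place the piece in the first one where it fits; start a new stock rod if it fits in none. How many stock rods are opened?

5

  50 → stock rod 1 (new)  [load 50/260]
  200 → stock rod 1  [load 250/260]
  40 → stock rod 2 (new)  [load 40/260]
  100 → stock rod 2  [load 140/260]
  220 → stock rod 3 (new)  [load 220/260]
  140 → stock rod 4 (new)  [load 140/260]
  60 → stock rod 2  [load 200/260]
  80 → stock rod 4  [load 220/260]
  210 → stock rod 5 (new)  [load 210/260]
5 stock rods opened.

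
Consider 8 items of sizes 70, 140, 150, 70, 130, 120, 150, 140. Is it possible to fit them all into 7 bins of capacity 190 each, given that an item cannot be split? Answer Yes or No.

Yes

A valid assignment using 7 bins:
  bin 1: 150 = 150
  bin 2: 150 = 150
  bin 3: 140 = 140
  bin 4: 140 = 140
  bin 5: 130 = 130
  bin 6: 120 + 70 = 190
  bin 7: 70 = 70
Every load is within 190, so 7 bins suffice.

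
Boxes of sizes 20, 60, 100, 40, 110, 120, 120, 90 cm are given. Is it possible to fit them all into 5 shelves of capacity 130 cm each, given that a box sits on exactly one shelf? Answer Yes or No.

Total = 660 cm; ⌈660/130⌉ = 6.
At least 6 shelves are required, but only 5 are allowed.

No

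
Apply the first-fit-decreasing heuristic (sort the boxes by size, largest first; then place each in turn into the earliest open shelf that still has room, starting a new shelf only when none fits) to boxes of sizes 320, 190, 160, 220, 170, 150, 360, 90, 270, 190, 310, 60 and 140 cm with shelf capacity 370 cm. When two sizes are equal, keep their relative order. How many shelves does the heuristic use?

Sorted descending: 360, 320, 310, 270, 220, 190, 190, 170, 160, 150, 140, 90, 60.
  360 → shelf 1 (new)  [load 360/370]
  320 → shelf 2 (new)  [load 320/370]
  310 → shelf 3 (new)  [load 310/370]
  270 → shelf 4 (new)  [load 270/370]
  220 → shelf 5 (new)  [load 220/370]
  190 → shelf 6 (new)  [load 190/370]
  190 → shelf 7 (new)  [load 190/370]
  170 → shelf 6  [load 360/370]
  160 → shelf 7  [load 350/370]
  150 → shelf 5  [load 370/370]
  140 → shelf 8 (new)  [load 140/370]
  90 → shelf 4  [load 360/370]
  60 → shelf 3  [load 370/370]
8 shelves opened.

8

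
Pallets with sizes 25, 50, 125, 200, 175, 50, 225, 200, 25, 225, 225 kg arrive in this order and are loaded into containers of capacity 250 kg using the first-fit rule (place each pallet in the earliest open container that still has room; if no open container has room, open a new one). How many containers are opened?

  25 → container 1 (new)  [load 25/250]
  50 → container 1  [load 75/250]
  125 → container 1  [load 200/250]
  200 → container 2 (new)  [load 200/250]
  175 → container 3 (new)  [load 175/250]
  50 → container 1  [load 250/250]
  225 → container 4 (new)  [load 225/250]
  200 → container 5 (new)  [load 200/250]
  25 → container 2  [load 225/250]
  225 → container 6 (new)  [load 225/250]
  225 → container 7 (new)  [load 225/250]
7 containers opened.

7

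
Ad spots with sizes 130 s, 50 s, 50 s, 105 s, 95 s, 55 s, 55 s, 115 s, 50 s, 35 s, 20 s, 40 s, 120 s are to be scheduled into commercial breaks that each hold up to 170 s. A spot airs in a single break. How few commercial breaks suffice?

Total = 130 + 120 + 115 + 105 + 95 + 55 + 55 + 50 + 50 + 50 + 40 + 35 + 20 = 920 s.
Lower bound: ⌈920/170⌉ = 6 commercial breaks.
A packing using 6 commercial breaks:
  break 1: 130 + 40 = 170
  break 2: 120 + 50 = 170
  break 3: 115 + 55 = 170
  break 4: 105 + 55 = 160
  break 5: 95 + 50 + 20 = 165
  break 6: 50 + 35 = 85
This matches the lower bound, so 6 is optimal.

6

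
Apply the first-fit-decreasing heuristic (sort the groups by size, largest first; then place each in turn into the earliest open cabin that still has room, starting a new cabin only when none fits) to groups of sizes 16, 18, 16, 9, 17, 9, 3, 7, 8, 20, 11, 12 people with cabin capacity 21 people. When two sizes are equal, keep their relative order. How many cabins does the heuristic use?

8

Sorted descending: 20, 18, 17, 16, 16, 12, 11, 9, 9, 8, 7, 3.
  20 → cabin 1 (new)  [load 20/21]
  18 → cabin 2 (new)  [load 18/21]
  17 → cabin 3 (new)  [load 17/21]
  16 → cabin 4 (new)  [load 16/21]
  16 → cabin 5 (new)  [load 16/21]
  12 → cabin 6 (new)  [load 12/21]
  11 → cabin 7 (new)  [load 11/21]
  9 → cabin 6  [load 21/21]
  9 → cabin 7  [load 20/21]
  8 → cabin 8 (new)  [load 8/21]
  7 → cabin 8  [load 15/21]
  3 → cabin 2  [load 21/21]
8 cabins opened.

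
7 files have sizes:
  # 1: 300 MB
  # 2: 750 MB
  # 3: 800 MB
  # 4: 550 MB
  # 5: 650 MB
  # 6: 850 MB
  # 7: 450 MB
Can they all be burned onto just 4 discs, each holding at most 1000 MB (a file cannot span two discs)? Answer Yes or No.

Total = 4350 MB; ⌈4350/1000⌉ = 5.
At least 5 discs are required, but only 4 are allowed.

No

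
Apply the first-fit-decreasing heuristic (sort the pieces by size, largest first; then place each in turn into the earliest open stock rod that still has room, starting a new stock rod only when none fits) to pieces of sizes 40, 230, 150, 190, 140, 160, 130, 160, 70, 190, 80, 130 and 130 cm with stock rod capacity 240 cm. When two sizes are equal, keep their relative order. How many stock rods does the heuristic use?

10

Sorted descending: 230, 190, 190, 160, 160, 150, 140, 130, 130, 130, 80, 70, 40.
  230 → stock rod 1 (new)  [load 230/240]
  190 → stock rod 2 (new)  [load 190/240]
  190 → stock rod 3 (new)  [load 190/240]
  160 → stock rod 4 (new)  [load 160/240]
  160 → stock rod 5 (new)  [load 160/240]
  150 → stock rod 6 (new)  [load 150/240]
  140 → stock rod 7 (new)  [load 140/240]
  130 → stock rod 8 (new)  [load 130/240]
  130 → stock rod 9 (new)  [load 130/240]
  130 → stock rod 10 (new)  [load 130/240]
  80 → stock rod 4  [load 240/240]
  70 → stock rod 5  [load 230/240]
  40 → stock rod 2  [load 230/240]
10 stock rods opened.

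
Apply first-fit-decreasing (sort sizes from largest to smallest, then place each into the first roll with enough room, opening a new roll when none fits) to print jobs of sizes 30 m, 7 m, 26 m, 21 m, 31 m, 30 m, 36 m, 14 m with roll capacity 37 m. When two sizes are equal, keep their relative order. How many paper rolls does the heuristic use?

6

Sorted descending: 36, 31, 30, 30, 26, 21, 14, 7.
  36 → roll 1 (new)  [load 36/37]
  31 → roll 2 (new)  [load 31/37]
  30 → roll 3 (new)  [load 30/37]
  30 → roll 4 (new)  [load 30/37]
  26 → roll 5 (new)  [load 26/37]
  21 → roll 6 (new)  [load 21/37]
  14 → roll 6  [load 35/37]
  7 → roll 3  [load 37/37]
6 paper rolls opened.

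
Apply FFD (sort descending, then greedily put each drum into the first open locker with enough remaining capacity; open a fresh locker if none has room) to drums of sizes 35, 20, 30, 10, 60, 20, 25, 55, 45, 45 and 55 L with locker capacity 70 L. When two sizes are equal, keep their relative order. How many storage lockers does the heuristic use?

7

Sorted descending: 60, 55, 55, 45, 45, 35, 30, 25, 20, 20, 10.
  60 → locker 1 (new)  [load 60/70]
  55 → locker 2 (new)  [load 55/70]
  55 → locker 3 (new)  [load 55/70]
  45 → locker 4 (new)  [load 45/70]
  45 → locker 5 (new)  [load 45/70]
  35 → locker 6 (new)  [load 35/70]
  30 → locker 6  [load 65/70]
  25 → locker 4  [load 70/70]
  20 → locker 5  [load 65/70]
  20 → locker 7 (new)  [load 20/70]
  10 → locker 1  [load 70/70]
7 storage lockers opened.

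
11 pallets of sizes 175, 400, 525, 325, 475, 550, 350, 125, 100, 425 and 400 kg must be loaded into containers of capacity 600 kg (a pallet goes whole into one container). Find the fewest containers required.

Total = 550 + 525 + 475 + 425 + 400 + 400 + 350 + 325 + 175 + 125 + 100 = 3850 kg.
Lower bound: ⌈3850/600⌉ = 7 containers.
Also, 8 pallets each exceed 300 kg, and no two of those can share a container, so at least 8 containers are needed.
A packing using 8 containers:
  container 1: 550 = 550
  container 2: 525 = 525
  container 3: 475 + 125 = 600
  container 4: 425 + 175 = 600
  container 5: 400 + 100 = 500
  container 6: 400 = 400
  container 7: 350 = 350
  container 8: 325 = 325
This matches the lower bound, so 8 is optimal.

8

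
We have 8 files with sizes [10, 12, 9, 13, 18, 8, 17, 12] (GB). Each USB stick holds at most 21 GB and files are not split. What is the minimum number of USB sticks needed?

Total = 18 + 17 + 13 + 12 + 12 + 10 + 9 + 8 = 99 GB.
Lower bound: ⌈99/21⌉ = 5 USB sticks.
A packing using 6 USB sticks:
  USB stick 1: 18 = 18
  USB stick 2: 17 = 17
  USB stick 3: 13 + 8 = 21
  USB stick 4: 12 + 9 = 21
  USB stick 5: 12 = 12
  USB stick 6: 10 = 10
No arrangement into 5 USB sticks stays within capacity, so 6 is optimal.

6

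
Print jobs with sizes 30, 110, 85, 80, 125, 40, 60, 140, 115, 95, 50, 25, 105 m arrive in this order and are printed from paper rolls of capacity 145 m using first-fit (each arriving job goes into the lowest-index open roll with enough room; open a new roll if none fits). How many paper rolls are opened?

8

  30 → roll 1 (new)  [load 30/145]
  110 → roll 1  [load 140/145]
  85 → roll 2 (new)  [load 85/145]
  80 → roll 3 (new)  [load 80/145]
  125 → roll 4 (new)  [load 125/145]
  40 → roll 2  [load 125/145]
  60 → roll 3  [load 140/145]
  140 → roll 5 (new)  [load 140/145]
  115 → roll 6 (new)  [load 115/145]
  95 → roll 7 (new)  [load 95/145]
  50 → roll 7  [load 145/145]
  25 → roll 6  [load 140/145]
  105 → roll 8 (new)  [load 105/145]
8 paper rolls opened.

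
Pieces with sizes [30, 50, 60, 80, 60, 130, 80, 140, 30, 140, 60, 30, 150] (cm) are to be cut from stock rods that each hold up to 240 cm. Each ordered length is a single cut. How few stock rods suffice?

5

Total = 150 + 140 + 140 + 130 + 80 + 80 + 60 + 60 + 60 + 50 + 30 + 30 + 30 = 1040 cm.
Lower bound: ⌈1040/240⌉ = 5 stock rods.
A packing using 5 stock rods:
  stock rod 1: 150 + 80 = 230
  stock rod 2: 140 + 80 = 220
  stock rod 3: 140 + 60 + 30 = 230
  stock rod 4: 130 + 60 + 50 = 240
  stock rod 5: 60 + 30 + 30 = 120
This matches the lower bound, so 5 is optimal.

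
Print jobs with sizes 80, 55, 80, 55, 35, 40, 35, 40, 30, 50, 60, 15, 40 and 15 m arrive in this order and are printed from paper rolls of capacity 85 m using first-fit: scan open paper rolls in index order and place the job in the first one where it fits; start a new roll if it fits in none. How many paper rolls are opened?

9

  80 → roll 1 (new)  [load 80/85]
  55 → roll 2 (new)  [load 55/85]
  80 → roll 3 (new)  [load 80/85]
  55 → roll 4 (new)  [load 55/85]
  35 → roll 5 (new)  [load 35/85]
  40 → roll 5  [load 75/85]
  35 → roll 6 (new)  [load 35/85]
  40 → roll 6  [load 75/85]
  30 → roll 2  [load 85/85]
  50 → roll 7 (new)  [load 50/85]
  60 → roll 8 (new)  [load 60/85]
  15 → roll 4  [load 70/85]
  40 → roll 9 (new)  [load 40/85]
  15 → roll 4  [load 85/85]
9 paper rolls opened.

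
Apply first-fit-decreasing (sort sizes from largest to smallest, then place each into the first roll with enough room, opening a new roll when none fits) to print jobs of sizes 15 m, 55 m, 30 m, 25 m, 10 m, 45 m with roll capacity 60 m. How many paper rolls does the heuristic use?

Sorted descending: 55, 45, 30, 25, 15, 10.
  55 → roll 1 (new)  [load 55/60]
  45 → roll 2 (new)  [load 45/60]
  30 → roll 3 (new)  [load 30/60]
  25 → roll 3  [load 55/60]
  15 → roll 2  [load 60/60]
  10 → roll 4 (new)  [load 10/60]
4 paper rolls opened.

4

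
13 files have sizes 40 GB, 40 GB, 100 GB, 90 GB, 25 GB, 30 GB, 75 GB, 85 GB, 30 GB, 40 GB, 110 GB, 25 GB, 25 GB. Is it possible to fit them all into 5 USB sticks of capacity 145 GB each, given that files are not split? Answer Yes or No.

No

Total = 715 GB; ⌈715/145⌉ = 5.
The bound of 5 does not rule out 5, but exhaustive search shows no assignment into 5 USB sticks of capacity 145 GB exists — the minimum is 6.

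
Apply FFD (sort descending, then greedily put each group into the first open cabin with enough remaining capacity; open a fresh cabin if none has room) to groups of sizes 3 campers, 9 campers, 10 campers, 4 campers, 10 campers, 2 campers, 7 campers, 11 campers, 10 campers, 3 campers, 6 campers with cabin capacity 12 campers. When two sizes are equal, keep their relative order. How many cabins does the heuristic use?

Sorted descending: 11, 10, 10, 10, 9, 7, 6, 4, 3, 3, 2.
  11 → cabin 1 (new)  [load 11/12]
  10 → cabin 2 (new)  [load 10/12]
  10 → cabin 3 (new)  [load 10/12]
  10 → cabin 4 (new)  [load 10/12]
  9 → cabin 5 (new)  [load 9/12]
  7 → cabin 6 (new)  [load 7/12]
  6 → cabin 7 (new)  [load 6/12]
  4 → cabin 6  [load 11/12]
  3 → cabin 5  [load 12/12]
  3 → cabin 7  [load 9/12]
  2 → cabin 2  [load 12/12]
7 cabins opened.

7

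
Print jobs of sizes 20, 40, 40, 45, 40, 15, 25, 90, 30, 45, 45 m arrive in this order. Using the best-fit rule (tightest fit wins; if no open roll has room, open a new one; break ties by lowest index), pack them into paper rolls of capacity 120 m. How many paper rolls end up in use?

4

  20 → roll 1 (new)  [load 20/120]
  40 → roll 1  [load 60/120]
  40 → roll 1  [load 100/120]
  45 → roll 2 (new)  [load 45/120]
  40 → roll 2  [load 85/120]
  15 → roll 1  [load 115/120]
  25 → roll 2  [load 110/120]
  90 → roll 3 (new)  [load 90/120]
  30 → roll 3  [load 120/120]
  45 → roll 4 (new)  [load 45/120]
  45 → roll 4  [load 90/120]
4 paper rolls opened.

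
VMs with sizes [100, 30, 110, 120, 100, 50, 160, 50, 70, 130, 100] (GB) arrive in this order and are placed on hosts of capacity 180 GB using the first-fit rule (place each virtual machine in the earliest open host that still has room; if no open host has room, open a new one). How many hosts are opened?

  100 → host 1 (new)  [load 100/180]
  30 → host 1  [load 130/180]
  110 → host 2 (new)  [load 110/180]
  120 → host 3 (new)  [load 120/180]
  100 → host 4 (new)  [load 100/180]
  50 → host 1  [load 180/180]
  160 → host 5 (new)  [load 160/180]
  50 → host 2  [load 160/180]
  70 → host 4  [load 170/180]
  130 → host 6 (new)  [load 130/180]
  100 → host 7 (new)  [load 100/180]
7 hosts opened.

7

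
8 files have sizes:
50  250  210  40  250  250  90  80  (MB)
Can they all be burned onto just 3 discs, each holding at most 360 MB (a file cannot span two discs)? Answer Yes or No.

No

Total = 1220 MB; ⌈1220/360⌉ = 4.
At least 4 discs are required, but only 3 are allowed.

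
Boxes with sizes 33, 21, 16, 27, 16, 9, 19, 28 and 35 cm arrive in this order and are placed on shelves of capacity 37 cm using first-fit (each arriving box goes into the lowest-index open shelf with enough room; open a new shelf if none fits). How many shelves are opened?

  33 → shelf 1 (new)  [load 33/37]
  21 → shelf 2 (new)  [load 21/37]
  16 → shelf 2  [load 37/37]
  27 → shelf 3 (new)  [load 27/37]
  16 → shelf 4 (new)  [load 16/37]
  9 → shelf 3  [load 36/37]
  19 → shelf 4  [load 35/37]
  28 → shelf 5 (new)  [load 28/37]
  35 → shelf 6 (new)  [load 35/37]
6 shelves opened.

6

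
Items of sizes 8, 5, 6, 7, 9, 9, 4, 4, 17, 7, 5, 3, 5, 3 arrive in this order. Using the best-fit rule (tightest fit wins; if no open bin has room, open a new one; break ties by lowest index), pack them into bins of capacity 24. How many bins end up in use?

  8 → bin 1 (new)  [load 8/24]
  5 → bin 1  [load 13/24]
  6 → bin 1  [load 19/24]
  7 → bin 2 (new)  [load 7/24]
  9 → bin 2  [load 16/24]
  9 → bin 3 (new)  [load 9/24]
  4 → bin 1  [load 23/24]
  4 → bin 2  [load 20/24]
  17 → bin 4 (new)  [load 17/24]
  7 → bin 4  [load 24/24]
  5 → bin 3  [load 14/24]
  3 → bin 2  [load 23/24]
  5 → bin 3  [load 19/24]
  3 → bin 3  [load 22/24]
4 bins opened.

4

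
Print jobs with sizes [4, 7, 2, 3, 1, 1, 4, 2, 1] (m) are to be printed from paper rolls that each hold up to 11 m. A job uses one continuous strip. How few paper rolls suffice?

Total = 7 + 4 + 4 + 3 + 2 + 2 + 1 + 1 + 1 = 25 m.
Lower bound: ⌈25/11⌉ = 3 paper rolls.
A packing using 3 paper rolls:
  roll 1: 7 + 4 = 11
  roll 2: 4 + 3 + 2 + 2 = 11
  roll 3: 1 + 1 + 1 = 3
This matches the lower bound, so 3 is optimal.

3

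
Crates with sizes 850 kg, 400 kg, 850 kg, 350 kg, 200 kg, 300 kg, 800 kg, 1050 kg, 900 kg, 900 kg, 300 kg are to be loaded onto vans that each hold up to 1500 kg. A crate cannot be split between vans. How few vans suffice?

Total = 1050 + 900 + 900 + 850 + 850 + 800 + 400 + 350 + 300 + 300 + 200 = 6900 kg.
Lower bound: ⌈6900/1500⌉ = 5 vans.
Also, 6 crates each exceed 750 kg, and no two of those can share a van, so at least 6 vans are needed.
A packing using 6 vans:
  van 1: 1050 + 400 = 1450
  van 2: 900 + 350 + 200 = 1450
  van 3: 900 + 300 + 300 = 1500
  van 4: 850 = 850
  van 5: 850 = 850
  van 6: 800 = 800
This matches the lower bound, so 6 is optimal.

6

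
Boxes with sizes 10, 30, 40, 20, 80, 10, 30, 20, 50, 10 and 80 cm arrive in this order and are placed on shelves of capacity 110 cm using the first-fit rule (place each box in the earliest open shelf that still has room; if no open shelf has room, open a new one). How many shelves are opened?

  10 → shelf 1 (new)  [load 10/110]
  30 → shelf 1  [load 40/110]
  40 → shelf 1  [load 80/110]
  20 → shelf 1  [load 100/110]
  80 → shelf 2 (new)  [load 80/110]
  10 → shelf 1  [load 110/110]
  30 → shelf 2  [load 110/110]
  20 → shelf 3 (new)  [load 20/110]
  50 → shelf 3  [load 70/110]
  10 → shelf 3  [load 80/110]
  80 → shelf 4 (new)  [load 80/110]
4 shelves opened.

4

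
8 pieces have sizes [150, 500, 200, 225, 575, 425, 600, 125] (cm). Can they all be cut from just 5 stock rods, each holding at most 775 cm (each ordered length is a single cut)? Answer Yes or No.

A valid assignment using 4 stock rods:
  stock rod 1: 600 + 150 = 750
  stock rod 2: 575 + 200 = 775
  stock rod 3: 500 + 225 = 725
  stock rod 4: 425 + 125 = 550
That uses only 4 ≤ 5, so 5 stock rods are enough.

Yes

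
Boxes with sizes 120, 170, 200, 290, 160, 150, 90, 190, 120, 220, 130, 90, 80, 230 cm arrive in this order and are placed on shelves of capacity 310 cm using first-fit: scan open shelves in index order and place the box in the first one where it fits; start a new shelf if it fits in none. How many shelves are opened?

  120 → shelf 1 (new)  [load 120/310]
  170 → shelf 1  [load 290/310]
  200 → shelf 2 (new)  [load 200/310]
  290 → shelf 3 (new)  [load 290/310]
  160 → shelf 4 (new)  [load 160/310]
  150 → shelf 4  [load 310/310]
  90 → shelf 2  [load 290/310]
  190 → shelf 5 (new)  [load 190/310]
  120 → shelf 5  [load 310/310]
  220 → shelf 6 (new)  [load 220/310]
  130 → shelf 7 (new)  [load 130/310]
  90 → shelf 6  [load 310/310]
  80 → shelf 7  [load 210/310]
  230 → shelf 8 (new)  [load 230/310]
8 shelves opened.

8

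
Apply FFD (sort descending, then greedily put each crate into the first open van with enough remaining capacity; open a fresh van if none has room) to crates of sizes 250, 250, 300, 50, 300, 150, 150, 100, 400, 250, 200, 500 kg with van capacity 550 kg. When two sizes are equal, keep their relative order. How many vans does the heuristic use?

6

Sorted descending: 500, 400, 300, 300, 250, 250, 250, 200, 150, 150, 100, 50.
  500 → van 1 (new)  [load 500/550]
  400 → van 2 (new)  [load 400/550]
  300 → van 3 (new)  [load 300/550]
  300 → van 4 (new)  [load 300/550]
  250 → van 3  [load 550/550]
  250 → van 4  [load 550/550]
  250 → van 5 (new)  [load 250/550]
  200 → van 5  [load 450/550]
  150 → van 2  [load 550/550]
  150 → van 6 (new)  [load 150/550]
  100 → van 5  [load 550/550]
  50 → van 1  [load 550/550]
6 vans opened.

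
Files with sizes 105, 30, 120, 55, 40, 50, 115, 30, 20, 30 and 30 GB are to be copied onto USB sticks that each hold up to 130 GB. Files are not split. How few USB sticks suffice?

6

Total = 120 + 115 + 105 + 55 + 50 + 40 + 30 + 30 + 30 + 30 + 20 = 625 GB.
Lower bound: ⌈625/130⌉ = 5 USB sticks.
A packing using 6 USB sticks:
  USB stick 1: 120 = 120
  USB stick 2: 115 = 115
  USB stick 3: 105 + 20 = 125
  USB stick 4: 55 + 50 = 105
  USB stick 5: 40 + 30 + 30 + 30 = 130
  USB stick 6: 30 = 30
No arrangement into 5 USB sticks stays within capacity, so 6 is optimal.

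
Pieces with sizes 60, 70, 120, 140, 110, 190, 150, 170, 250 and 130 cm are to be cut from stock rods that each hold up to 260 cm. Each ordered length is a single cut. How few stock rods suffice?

Total = 250 + 190 + 170 + 150 + 140 + 130 + 120 + 110 + 70 + 60 = 1390 cm.
Lower bound: ⌈1390/260⌉ = 6 stock rods.
A packing using 6 stock rods:
  stock rod 1: 250 = 250
  stock rod 2: 190 + 70 = 260
  stock rod 3: 170 + 60 = 230
  stock rod 4: 150 + 110 = 260
  stock rod 5: 140 + 120 = 260
  stock rod 6: 130 = 130
This matches the lower bound, so 6 is optimal.

6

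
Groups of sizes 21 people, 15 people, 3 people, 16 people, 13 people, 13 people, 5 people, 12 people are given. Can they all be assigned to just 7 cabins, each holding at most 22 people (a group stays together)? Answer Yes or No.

A valid assignment using 6 cabins:
  cabin 1: 21 = 21
  cabin 2: 16 + 5 = 21
  cabin 3: 15 + 3 = 18
  cabin 4: 13 = 13
  cabin 5: 13 = 13
  cabin 6: 12 = 12
That uses only 6 ≤ 7, so 7 cabins are enough.

Yes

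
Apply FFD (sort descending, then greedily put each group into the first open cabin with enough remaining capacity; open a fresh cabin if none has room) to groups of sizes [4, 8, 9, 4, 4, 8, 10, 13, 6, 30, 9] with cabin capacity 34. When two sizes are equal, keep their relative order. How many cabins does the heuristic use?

4

Sorted descending: 30, 13, 10, 9, 9, 8, 8, 6, 4, 4, 4.
  30 → cabin 1 (new)  [load 30/34]
  13 → cabin 2 (new)  [load 13/34]
  10 → cabin 2  [load 23/34]
  9 → cabin 2  [load 32/34]
  9 → cabin 3 (new)  [load 9/34]
  8 → cabin 3  [load 17/34]
  8 → cabin 3  [load 25/34]
  6 → cabin 3  [load 31/34]
  4 → cabin 1  [load 34/34]
  4 → cabin 4 (new)  [load 4/34]
  4 → cabin 4  [load 8/34]
4 cabins opened.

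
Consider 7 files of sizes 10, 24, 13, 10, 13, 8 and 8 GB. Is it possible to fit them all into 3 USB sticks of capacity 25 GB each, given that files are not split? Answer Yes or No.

No

Total = 86 GB; ⌈86/25⌉ = 4.
At least 4 USB sticks are required, but only 3 are allowed.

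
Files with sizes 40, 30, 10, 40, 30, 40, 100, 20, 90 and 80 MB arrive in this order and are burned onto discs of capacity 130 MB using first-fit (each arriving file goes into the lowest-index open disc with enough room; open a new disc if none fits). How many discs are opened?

  40 → disc 1 (new)  [load 40/130]
  30 → disc 1  [load 70/130]
  10 → disc 1  [load 80/130]
  40 → disc 1  [load 120/130]
  30 → disc 2 (new)  [load 30/130]
  40 → disc 2  [load 70/130]
  100 → disc 3 (new)  [load 100/130]
  20 → disc 2  [load 90/130]
  90 → disc 4 (new)  [load 90/130]
  80 → disc 5 (new)  [load 80/130]
5 discs opened.

5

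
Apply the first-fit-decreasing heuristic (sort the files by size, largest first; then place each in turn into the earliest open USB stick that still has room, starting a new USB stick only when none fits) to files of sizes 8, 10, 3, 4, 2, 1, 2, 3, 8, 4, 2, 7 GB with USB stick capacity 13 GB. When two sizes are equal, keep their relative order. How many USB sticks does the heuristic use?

5

Sorted descending: 10, 8, 8, 7, 4, 4, 3, 3, 2, 2, 2, 1.
  10 → USB stick 1 (new)  [load 10/13]
  8 → USB stick 2 (new)  [load 8/13]
  8 → USB stick 3 (new)  [load 8/13]
  7 → USB stick 4 (new)  [load 7/13]
  4 → USB stick 2  [load 12/13]
  4 → USB stick 3  [load 12/13]
  3 → USB stick 1  [load 13/13]
  3 → USB stick 4  [load 10/13]
  2 → USB stick 4  [load 12/13]
  2 → USB stick 5 (new)  [load 2/13]
  2 → USB stick 5  [load 4/13]
  1 → USB stick 2  [load 13/13]
5 USB sticks opened.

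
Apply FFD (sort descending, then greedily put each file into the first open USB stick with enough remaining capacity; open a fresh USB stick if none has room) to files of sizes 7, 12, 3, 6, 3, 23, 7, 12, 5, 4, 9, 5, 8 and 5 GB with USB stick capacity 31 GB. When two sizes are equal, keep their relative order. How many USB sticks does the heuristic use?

4

Sorted descending: 23, 12, 12, 9, 8, 7, 7, 6, 5, 5, 5, 4, 3, 3.
  23 → USB stick 1 (new)  [load 23/31]
  12 → USB stick 2 (new)  [load 12/31]
  12 → USB stick 2  [load 24/31]
  9 → USB stick 3 (new)  [load 9/31]
  8 → USB stick 1  [load 31/31]
  7 → USB stick 2  [load 31/31]
  7 → USB stick 3  [load 16/31]
  6 → USB stick 3  [load 22/31]
  5 → USB stick 3  [load 27/31]
  5 → USB stick 4 (new)  [load 5/31]
  5 → USB stick 4  [load 10/31]
  4 → USB stick 3  [load 31/31]
  3 → USB stick 4  [load 13/31]
  3 → USB stick 4  [load 16/31]
4 USB sticks opened.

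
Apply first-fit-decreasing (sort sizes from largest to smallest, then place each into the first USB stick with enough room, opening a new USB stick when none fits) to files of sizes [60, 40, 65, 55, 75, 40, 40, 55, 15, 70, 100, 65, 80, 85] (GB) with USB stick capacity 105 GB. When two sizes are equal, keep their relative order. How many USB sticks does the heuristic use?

Sorted descending: 100, 85, 80, 75, 70, 65, 65, 60, 55, 55, 40, 40, 40, 15.
  100 → USB stick 1 (new)  [load 100/105]
  85 → USB stick 2 (new)  [load 85/105]
  80 → USB stick 3 (new)  [load 80/105]
  75 → USB stick 4 (new)  [load 75/105]
  70 → USB stick 5 (new)  [load 70/105]
  65 → USB stick 6 (new)  [load 65/105]
  65 → USB stick 7 (new)  [load 65/105]
  60 → USB stick 8 (new)  [load 60/105]
  55 → USB stick 9 (new)  [load 55/105]
  55 → USB stick 10 (new)  [load 55/105]
  40 → USB stick 6  [load 105/105]
  40 → USB stick 7  [load 105/105]
  40 → USB stick 8  [load 100/105]
  15 → USB stick 2  [load 100/105]
10 USB sticks opened.

10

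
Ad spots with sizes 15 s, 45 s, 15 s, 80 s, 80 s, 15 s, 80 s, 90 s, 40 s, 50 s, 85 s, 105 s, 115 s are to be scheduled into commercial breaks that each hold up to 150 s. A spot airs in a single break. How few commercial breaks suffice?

7

Total = 115 + 105 + 90 + 85 + 80 + 80 + 80 + 50 + 45 + 40 + 15 + 15 + 15 = 815 s.
Lower bound: ⌈815/150⌉ = 6 commercial breaks.
Also, 7 ad spots each exceed 75 s, and no two of those can share a break, so at least 7 commercial breaks are needed.
A packing using 7 commercial breaks:
  break 1: 115 + 15 + 15 = 145
  break 2: 105 + 45 = 150
  break 3: 90 + 50 = 140
  break 4: 85 + 40 + 15 = 140
  break 5: 80 = 80
  break 6: 80 = 80
  break 7: 80 = 80
This matches the lower bound, so 7 is optimal.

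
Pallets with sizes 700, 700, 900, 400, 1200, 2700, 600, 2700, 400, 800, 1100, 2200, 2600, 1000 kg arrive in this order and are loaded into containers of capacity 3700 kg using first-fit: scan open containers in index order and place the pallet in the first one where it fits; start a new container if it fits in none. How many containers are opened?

6

  700 → container 1 (new)  [load 700/3700]
  700 → container 1  [load 1400/3700]
  900 → container 1  [load 2300/3700]
  400 → container 1  [load 2700/3700]
  1200 → container 2 (new)  [load 1200/3700]
  2700 → container 3 (new)  [load 2700/3700]
  600 → container 1  [load 3300/3700]
  2700 → container 4 (new)  [load 2700/3700]
  400 → container 1  [load 3700/3700]
  800 → container 2  [load 2000/3700]
  1100 → container 2  [load 3100/3700]
  2200 → container 5 (new)  [load 2200/3700]
  2600 → container 6 (new)  [load 2600/3700]
  1000 → container 3  [load 3700/3700]
6 containers opened.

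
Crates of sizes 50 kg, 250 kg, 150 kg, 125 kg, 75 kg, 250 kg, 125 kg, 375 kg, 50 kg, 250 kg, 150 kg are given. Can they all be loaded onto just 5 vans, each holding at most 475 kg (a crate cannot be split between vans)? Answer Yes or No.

A valid assignment using 5 vans:
  van 1: 375 + 75 = 450
  van 2: 250 + 150 + 50 = 450
  van 3: 250 + 150 + 50 = 450
  van 4: 250 + 125 = 375
  van 5: 125 = 125
Every load is within 475 kg, so 5 vans suffice.

Yes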